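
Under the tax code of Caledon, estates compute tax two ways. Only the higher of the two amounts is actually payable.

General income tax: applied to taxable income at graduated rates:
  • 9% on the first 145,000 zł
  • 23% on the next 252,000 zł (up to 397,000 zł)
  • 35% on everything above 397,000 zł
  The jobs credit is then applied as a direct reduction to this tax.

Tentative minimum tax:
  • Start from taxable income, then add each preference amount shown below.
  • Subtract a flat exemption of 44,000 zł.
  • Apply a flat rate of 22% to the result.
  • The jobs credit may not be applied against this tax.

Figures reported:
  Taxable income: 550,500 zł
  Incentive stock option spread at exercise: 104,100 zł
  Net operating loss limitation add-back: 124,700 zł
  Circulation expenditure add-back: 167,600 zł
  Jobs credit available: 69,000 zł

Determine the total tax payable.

198,638 zł

Tentative minimum tax:
  Adjusted income: 550,500 zł + 104,100 zł + 124,700 zł + 167,600 zł = 946,900 zł
  Less exemption 44,000 zł → base 902,900 zł
  902,900 zł × 22% = 198,638 zł

General income tax:
  145,000 zł × 9% = 13,050 zł
  252,000 zł × 23% = 57,960 zł
  153,500 zł × 35% = 53,725 zł
  → 124,735 zł
  Less jobs credit 69,000 zł → 55,735 zł

198,638 zł > 55,735 zł, so the tentative minimum tax is the binding amount.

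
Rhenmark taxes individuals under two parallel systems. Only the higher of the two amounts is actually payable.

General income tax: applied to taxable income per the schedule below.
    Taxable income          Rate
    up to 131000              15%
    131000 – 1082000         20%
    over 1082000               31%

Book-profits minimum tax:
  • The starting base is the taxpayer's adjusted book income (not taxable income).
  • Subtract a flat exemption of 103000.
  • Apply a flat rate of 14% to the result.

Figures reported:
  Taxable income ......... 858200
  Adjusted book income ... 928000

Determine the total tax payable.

Book-profits minimum tax:
  Base (adjusted book income): 928000
  Less exemption 103000 → base 825000
  825000 × 14% = 115500

General income tax:
  131000 × 15% = 19650
  727200 × 20% = 145440
  → 165090

165090 > 115500, so the general income tax governs.

165090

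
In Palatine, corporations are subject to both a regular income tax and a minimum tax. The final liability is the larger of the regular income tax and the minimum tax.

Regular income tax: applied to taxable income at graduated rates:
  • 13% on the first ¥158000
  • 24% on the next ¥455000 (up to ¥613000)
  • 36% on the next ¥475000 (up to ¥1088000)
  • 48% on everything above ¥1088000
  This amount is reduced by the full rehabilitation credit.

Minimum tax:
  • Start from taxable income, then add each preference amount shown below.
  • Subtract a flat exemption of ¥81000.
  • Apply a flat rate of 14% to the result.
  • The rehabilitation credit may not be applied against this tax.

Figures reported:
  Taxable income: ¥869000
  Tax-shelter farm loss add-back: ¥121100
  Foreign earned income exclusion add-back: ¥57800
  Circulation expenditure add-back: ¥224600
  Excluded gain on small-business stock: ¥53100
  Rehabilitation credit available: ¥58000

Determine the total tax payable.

¥174244

Minimum tax:
  Adjusted income: ¥869000 + ¥121100 + ¥57800 + ¥224600 + ¥53100 = ¥1325600
  Less exemption ¥81000 → base ¥1244600
  ¥1244600 × 14% = ¥174244

Regular income tax:
  ¥158000 × 13% = ¥20540
  ¥455000 × 24% = ¥109200
  ¥256000 × 36% = ¥92160
  → ¥221900
  Less rehabilitation credit ¥58000 → ¥163900

¥174244 > ¥163900, so the minimum tax is the binding amount.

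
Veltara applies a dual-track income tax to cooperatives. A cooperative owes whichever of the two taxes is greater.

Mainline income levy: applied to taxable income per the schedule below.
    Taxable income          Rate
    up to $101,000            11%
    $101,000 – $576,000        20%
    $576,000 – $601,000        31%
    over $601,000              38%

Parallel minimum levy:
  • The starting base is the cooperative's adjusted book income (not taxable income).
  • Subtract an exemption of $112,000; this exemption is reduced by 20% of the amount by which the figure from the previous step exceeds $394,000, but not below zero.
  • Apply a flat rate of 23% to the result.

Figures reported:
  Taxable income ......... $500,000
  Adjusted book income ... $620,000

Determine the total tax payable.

$127,236

Parallel minimum levy:
  Base (adjusted book income): $620,000
  Exemption: $112,000 − 20% × ($620,000 − $394,000) = $112,000 − $45,200 = $66,800
  Base: $620,000 − $66,800 = $553,200
  $553,200 × 23% = $127,236

Mainline income levy:
  $101,000 × 11% = $11,110
  $399,000 × 20% = $79,800
  → $90,910

$127,236 > $90,910, so the parallel minimum levy is the binding amount.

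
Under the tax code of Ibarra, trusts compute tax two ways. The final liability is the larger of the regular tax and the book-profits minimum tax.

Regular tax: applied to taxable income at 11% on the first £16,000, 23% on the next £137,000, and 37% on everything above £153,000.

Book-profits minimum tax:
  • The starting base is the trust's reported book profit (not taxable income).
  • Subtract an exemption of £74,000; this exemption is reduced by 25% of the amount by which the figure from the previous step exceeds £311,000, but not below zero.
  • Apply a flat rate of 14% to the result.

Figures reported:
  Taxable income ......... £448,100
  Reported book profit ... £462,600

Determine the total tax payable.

Book-profits minimum tax:
  Base (reported book profit): £462,600
  Exemption: £74,000 − 25% × (£462,600 − £311,000) = £74,000 − £37,900 = £36,100
  Base: £462,600 − £36,100 = £426,500
  £426,500 × 14% = £59,710

Regular tax:
  £16,000 × 11% = £1,760
  £137,000 × 23% = £31,510
  £295,100 × 37% = £109,187
  → £142,457

£142,457 > £59,710, so the regular tax governs.

£142,457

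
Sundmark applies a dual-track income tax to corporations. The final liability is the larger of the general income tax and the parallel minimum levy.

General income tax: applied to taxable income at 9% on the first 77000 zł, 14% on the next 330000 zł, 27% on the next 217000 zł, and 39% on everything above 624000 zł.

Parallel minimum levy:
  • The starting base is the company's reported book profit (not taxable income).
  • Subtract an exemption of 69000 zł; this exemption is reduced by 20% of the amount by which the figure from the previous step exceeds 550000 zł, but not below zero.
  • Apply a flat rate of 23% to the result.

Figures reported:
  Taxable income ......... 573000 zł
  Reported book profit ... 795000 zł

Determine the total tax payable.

178250 zł

Parallel minimum levy:
  Base (reported book profit): 795000 zł
  Exemption: 69000 zł − 20% × (795000 zł − 550000 zł) = 69000 zł − 49000 zł = 20000 zł
  Base: 795000 zł − 20000 zł = 775000 zł
  775000 zł × 23% = 178250 zł

General income tax:
  77000 zł × 9% = 6930 zł
  330000 zł × 14% = 46200 zł
  166000 zł × 27% = 44820 zł
  → 97950 zł

178250 zł > 97950 zł, so the parallel minimum levy is the binding amount.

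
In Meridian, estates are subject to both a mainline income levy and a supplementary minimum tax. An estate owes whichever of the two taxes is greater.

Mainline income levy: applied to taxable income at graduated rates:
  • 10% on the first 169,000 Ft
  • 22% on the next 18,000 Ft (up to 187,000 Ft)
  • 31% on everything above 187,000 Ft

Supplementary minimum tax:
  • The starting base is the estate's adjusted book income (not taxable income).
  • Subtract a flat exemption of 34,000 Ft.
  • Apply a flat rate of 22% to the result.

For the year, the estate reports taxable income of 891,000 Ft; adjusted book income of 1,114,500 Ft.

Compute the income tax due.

239,100 Ft

Mainline income levy:
  169,000 Ft × 10% = 16,900 Ft
  18,000 Ft × 22% = 3,960 Ft
  704,000 Ft × 31% = 218,240 Ft
  → 239,100 Ft

Supplementary minimum tax:
  Base (adjusted book income): 1,114,500 Ft
  Less exemption 34,000 Ft → base 1,080,500 Ft
  1,080,500 Ft × 22% = 237,710 Ft

239,100 Ft > 237,710 Ft, so the mainline income levy governs.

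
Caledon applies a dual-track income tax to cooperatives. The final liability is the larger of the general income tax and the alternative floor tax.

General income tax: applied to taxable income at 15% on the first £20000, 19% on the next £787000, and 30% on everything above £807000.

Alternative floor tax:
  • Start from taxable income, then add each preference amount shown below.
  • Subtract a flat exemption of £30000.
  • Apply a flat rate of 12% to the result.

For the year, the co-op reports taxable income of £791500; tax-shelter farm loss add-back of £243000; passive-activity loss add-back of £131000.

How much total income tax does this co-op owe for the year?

General income tax:
  £20000 × 15% = £3000
  £771500 × 19% = £146585
  → £149585

Alternative floor tax:
  Adjusted income: £791500 + £243000 + £131000 = £1165500
  Less exemption £30000 → base £1135500
  £1135500 × 12% = £136260

£149585 > £136260, so the general income tax governs.

£149585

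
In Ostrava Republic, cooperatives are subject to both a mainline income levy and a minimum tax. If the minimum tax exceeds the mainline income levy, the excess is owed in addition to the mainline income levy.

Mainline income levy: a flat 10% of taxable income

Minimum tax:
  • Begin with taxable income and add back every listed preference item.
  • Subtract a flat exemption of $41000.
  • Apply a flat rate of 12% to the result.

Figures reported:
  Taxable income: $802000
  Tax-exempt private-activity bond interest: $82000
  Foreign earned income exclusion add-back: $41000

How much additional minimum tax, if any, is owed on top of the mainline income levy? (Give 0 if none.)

$25880

Minimum tax:
  Adjusted income: $802000 + $82000 + $41000 = $925000
  Less exemption $41000 → base $884000
  $884000 × 12% = $106080

Mainline income levy:
  $802000 × 10% = $80200

Excess of minimum tax over mainline income levy: $106080 − $80200 = $25880.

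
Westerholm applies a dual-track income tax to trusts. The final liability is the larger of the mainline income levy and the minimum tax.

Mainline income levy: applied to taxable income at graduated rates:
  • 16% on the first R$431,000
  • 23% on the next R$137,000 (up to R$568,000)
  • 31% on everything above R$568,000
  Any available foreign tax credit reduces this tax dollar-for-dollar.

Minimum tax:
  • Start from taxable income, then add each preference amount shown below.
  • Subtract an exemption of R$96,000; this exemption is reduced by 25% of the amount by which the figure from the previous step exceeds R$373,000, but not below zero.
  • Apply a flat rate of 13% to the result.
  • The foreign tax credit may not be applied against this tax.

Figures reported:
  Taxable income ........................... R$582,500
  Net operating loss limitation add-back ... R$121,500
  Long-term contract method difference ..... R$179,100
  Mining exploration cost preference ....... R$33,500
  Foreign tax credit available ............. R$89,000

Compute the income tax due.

Mainline income levy:
  R$431,000 × 16% = R$68,960
  R$137,000 × 23% = R$31,510
  R$14,500 × 31% = R$4,495
  → R$104,965
  Less foreign tax credit R$89,000 → R$15,965

Minimum tax:
  Adjusted income: R$582,500 + R$121,500 + R$179,100 + R$33,500 = R$916,600
  Exemption: 25% × (R$916,600 − R$373,000) = R$135,900 ≥ R$96,000, so the exemption is fully phased out
  Base: R$916,600 − R$0 = R$916,600
  R$916,600 × 13% = R$119,158

R$119,158 > R$15,965, so the minimum tax is the binding amount.

R$119,158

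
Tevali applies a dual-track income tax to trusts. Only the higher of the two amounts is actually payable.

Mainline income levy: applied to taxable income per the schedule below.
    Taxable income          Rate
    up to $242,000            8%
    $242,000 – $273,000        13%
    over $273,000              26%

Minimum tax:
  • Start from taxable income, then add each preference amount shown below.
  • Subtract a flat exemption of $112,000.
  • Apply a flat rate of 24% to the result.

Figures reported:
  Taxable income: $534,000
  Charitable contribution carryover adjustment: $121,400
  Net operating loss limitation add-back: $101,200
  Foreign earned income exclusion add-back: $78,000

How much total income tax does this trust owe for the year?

Minimum tax:
  Adjusted income: $534,000 + $121,400 + $101,200 + $78,000 = $834,600
  Less exemption $112,000 → base $722,600
  $722,600 × 24% = $173,424

Mainline income levy:
  $242,000 × 8% = $19,360
  $31,000 × 13% = $4,030
  $261,000 × 26% = $67,860
  → $91,250

$173,424 > $91,250, so the minimum tax is the binding amount.

$173,424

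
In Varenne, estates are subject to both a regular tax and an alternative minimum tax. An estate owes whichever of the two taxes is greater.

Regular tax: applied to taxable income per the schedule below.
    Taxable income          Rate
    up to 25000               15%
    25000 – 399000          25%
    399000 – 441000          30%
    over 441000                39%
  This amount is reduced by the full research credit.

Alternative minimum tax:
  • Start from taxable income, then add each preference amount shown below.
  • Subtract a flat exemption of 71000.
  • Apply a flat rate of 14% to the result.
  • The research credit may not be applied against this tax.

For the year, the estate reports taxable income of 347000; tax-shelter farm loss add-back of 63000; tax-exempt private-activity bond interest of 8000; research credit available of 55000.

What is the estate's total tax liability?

48580

Alternative minimum tax:
  Adjusted income: 347000 + 63000 + 8000 = 418000
  Less exemption 71000 → base 347000
  347000 × 14% = 48580

Regular tax:
  25000 × 15% = 3750
  322000 × 25% = 80500
  → 84250
  Less research credit 55000 → 29250

48580 > 29250, so the alternative minimum tax is the binding amount.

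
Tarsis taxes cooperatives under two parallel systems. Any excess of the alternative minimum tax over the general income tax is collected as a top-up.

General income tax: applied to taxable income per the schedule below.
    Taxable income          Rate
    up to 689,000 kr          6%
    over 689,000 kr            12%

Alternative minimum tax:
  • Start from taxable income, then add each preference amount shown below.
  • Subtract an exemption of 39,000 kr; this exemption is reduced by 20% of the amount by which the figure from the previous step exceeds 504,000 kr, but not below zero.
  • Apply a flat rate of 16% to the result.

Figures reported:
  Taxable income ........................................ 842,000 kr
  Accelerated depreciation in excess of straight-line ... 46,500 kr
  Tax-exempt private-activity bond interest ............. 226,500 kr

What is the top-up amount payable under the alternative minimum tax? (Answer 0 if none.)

118,700 kr

Alternative minimum tax:
  Adjusted income: 842,000 kr + 46,500 kr + 226,500 kr = 1,115,000 kr
  Exemption: 20% × (1,115,000 kr − 504,000 kr) = 122,200 kr ≥ 39,000 kr, so the exemption is fully phased out
  Base: 1,115,000 kr − 0 kr = 1,115,000 kr
  1,115,000 kr × 16% = 178,400 kr

General income tax:
  689,000 kr × 6% = 41,340 kr
  153,000 kr × 12% = 18,360 kr
  → 59,700 kr

Excess of alternative minimum tax over general income tax: 178,400 kr − 59,700 kr = 118,700 kr.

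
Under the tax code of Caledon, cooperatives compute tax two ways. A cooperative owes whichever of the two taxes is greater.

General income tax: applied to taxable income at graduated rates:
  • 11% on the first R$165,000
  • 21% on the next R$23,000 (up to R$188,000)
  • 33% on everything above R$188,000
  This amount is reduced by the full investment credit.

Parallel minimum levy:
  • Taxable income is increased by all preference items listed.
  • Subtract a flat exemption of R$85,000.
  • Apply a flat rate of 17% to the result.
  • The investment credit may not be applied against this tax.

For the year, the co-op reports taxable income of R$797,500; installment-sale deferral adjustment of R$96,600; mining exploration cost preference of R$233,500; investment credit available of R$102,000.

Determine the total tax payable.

General income tax:
  R$165,000 × 11% = R$18,150
  R$23,000 × 21% = R$4,830
  R$609,500 × 33% = R$201,135
  → R$224,115
  Less investment credit R$102,000 → R$122,115

Parallel minimum levy:
  Adjusted income: R$797,500 + R$96,600 + R$233,500 = R$1,127,600
  Less exemption R$85,000 → base R$1,042,600
  R$1,042,600 × 17% = R$177,242

R$177,242 > R$122,115, so the parallel minimum levy is the binding amount.

R$177,242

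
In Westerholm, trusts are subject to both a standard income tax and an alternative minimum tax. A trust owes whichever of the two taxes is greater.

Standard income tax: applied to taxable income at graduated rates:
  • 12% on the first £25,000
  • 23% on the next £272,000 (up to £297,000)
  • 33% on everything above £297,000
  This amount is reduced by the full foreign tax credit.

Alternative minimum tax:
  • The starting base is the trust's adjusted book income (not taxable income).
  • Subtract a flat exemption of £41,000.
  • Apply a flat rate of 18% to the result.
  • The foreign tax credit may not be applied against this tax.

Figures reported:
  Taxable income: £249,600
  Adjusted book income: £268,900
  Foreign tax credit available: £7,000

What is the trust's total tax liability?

£47,658

Standard income tax:
  £25,000 × 12% = £3,000
  £224,600 × 23% = £51,658
  → £54,658
  Less foreign tax credit £7,000 → £47,658

Alternative minimum tax:
  Base (adjusted book income): £268,900
  Less exemption £41,000 → base £227,900
  £227,900 × 18% = £41,022

£47,658 > £41,022, so the standard income tax governs.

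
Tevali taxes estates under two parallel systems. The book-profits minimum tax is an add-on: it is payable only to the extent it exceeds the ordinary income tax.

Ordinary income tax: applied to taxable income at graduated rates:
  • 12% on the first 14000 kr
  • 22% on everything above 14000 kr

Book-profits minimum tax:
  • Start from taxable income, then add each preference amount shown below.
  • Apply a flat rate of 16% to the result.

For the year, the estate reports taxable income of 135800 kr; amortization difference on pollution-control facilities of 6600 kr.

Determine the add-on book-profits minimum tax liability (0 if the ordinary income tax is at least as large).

0 kr

Ordinary income tax:
  14000 kr × 12% = 1680 kr
  121800 kr × 22% = 26796 kr
  → 28476 kr

Book-profits minimum tax:
  Adjusted income: 135800 kr + 6600 kr = 142400 kr
  142400 kr × 16% = 22784 kr

22784 kr ≤ 28476 kr, so no add-on is due.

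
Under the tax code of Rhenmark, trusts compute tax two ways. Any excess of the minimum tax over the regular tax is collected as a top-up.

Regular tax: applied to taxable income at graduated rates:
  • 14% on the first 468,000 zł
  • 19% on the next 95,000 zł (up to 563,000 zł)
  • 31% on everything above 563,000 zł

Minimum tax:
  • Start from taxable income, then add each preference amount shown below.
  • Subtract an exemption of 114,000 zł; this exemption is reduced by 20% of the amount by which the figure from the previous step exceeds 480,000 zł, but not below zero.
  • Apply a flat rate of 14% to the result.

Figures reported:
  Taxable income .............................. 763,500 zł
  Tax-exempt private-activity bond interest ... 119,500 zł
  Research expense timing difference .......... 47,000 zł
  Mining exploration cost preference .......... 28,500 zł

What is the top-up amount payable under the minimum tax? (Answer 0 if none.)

Minimum tax:
  Adjusted income: 763,500 zł + 119,500 zł + 47,000 zł + 28,500 zł = 958,500 zł
  Exemption: 114,000 zł − 20% × (958,500 zł − 480,000 zł) = 114,000 zł − 95,700 zł = 18,300 zł
  Base: 958,500 zł − 18,300 zł = 940,200 zł
  940,200 zł × 14% = 131,628 zł

Regular tax:
  468,000 zł × 14% = 65,520 zł
  95,000 zł × 19% = 18,050 zł
  200,500 zł × 31% = 62,155 zł
  → 145,725 zł

131,628 zł ≤ 145,725 zł, so no add-on is due.

0 zł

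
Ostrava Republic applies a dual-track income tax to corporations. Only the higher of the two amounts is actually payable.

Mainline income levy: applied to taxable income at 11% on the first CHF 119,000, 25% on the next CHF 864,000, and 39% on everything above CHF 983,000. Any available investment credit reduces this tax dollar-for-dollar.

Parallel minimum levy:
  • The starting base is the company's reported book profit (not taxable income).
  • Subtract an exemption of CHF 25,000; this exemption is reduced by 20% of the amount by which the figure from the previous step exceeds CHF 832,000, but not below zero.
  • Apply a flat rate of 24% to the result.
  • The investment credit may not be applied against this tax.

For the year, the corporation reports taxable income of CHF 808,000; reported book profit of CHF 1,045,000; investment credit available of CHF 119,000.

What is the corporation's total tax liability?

Mainline income levy:
  CHF 119,000 × 11% = CHF 13,090
  CHF 689,000 × 25% = CHF 172,250
  → CHF 185,340
  Less investment credit CHF 119,000 → CHF 66,340

Parallel minimum levy:
  Base (reported book profit): CHF 1,045,000
  Exemption: 20% × (CHF 1,045,000 − CHF 832,000) = CHF 42,600 ≥ CHF 25,000, so the exemption is fully phased out
  Base: CHF 1,045,000 − CHF 0 = CHF 1,045,000
  CHF 1,045,000 × 24% = CHF 250,800

CHF 250,800 > CHF 66,340, so the parallel minimum levy is the binding amount.

CHF 250,800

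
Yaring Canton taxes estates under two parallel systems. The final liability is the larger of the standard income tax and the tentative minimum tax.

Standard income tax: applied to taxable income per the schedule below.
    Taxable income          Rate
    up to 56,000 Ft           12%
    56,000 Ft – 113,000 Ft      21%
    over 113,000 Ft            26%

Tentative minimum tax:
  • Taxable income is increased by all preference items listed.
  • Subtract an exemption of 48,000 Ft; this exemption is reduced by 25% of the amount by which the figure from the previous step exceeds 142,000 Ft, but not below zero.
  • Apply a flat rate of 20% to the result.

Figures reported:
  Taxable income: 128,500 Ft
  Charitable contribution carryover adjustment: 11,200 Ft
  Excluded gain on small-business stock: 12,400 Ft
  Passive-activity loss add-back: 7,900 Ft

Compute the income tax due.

Standard income tax:
  56,000 Ft × 12% = 6,720 Ft
  57,000 Ft × 21% = 11,970 Ft
  15,500 Ft × 26% = 4,030 Ft
  → 22,720 Ft

Tentative minimum tax:
  Adjusted income: 128,500 Ft + 11,200 Ft + 12,400 Ft + 7,900 Ft = 160,000 Ft
  Exemption: 48,000 Ft − 25% × (160,000 Ft − 142,000 Ft) = 48,000 Ft − 4,500 Ft = 43,500 Ft
  Base: 160,000 Ft − 43,500 Ft = 116,500 Ft
  116,500 Ft × 20% = 23,300 Ft

23,300 Ft > 22,720 Ft, so the tentative minimum tax is the binding amount.

23,300 Ft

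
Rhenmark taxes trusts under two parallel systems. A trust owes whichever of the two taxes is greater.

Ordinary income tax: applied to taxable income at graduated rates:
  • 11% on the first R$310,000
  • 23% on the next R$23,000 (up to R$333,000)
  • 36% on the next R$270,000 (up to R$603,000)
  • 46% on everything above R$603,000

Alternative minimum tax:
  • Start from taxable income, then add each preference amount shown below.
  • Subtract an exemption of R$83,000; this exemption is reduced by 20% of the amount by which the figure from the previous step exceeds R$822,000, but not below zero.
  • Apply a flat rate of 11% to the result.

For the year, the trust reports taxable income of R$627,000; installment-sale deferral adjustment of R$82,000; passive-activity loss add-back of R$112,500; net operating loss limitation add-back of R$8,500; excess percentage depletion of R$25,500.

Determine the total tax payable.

Ordinary income tax:
  R$310,000 × 11% = R$34,100
  R$23,000 × 23% = R$5,290
  R$270,000 × 36% = R$97,200
  R$24,000 × 46% = R$11,040
  → R$147,630

Alternative minimum tax:
  Adjusted income: R$627,000 + R$82,000 + R$112,500 + R$8,500 + R$25,500 = R$855,500
  Exemption: R$83,000 − 20% × (R$855,500 − R$822,000) = R$83,000 − R$6,700 = R$76,300
  Base: R$855,500 − R$76,300 = R$779,200
  R$779,200 × 11% = R$85,712

R$147,630 > R$85,712, so the ordinary income tax governs.

R$147,630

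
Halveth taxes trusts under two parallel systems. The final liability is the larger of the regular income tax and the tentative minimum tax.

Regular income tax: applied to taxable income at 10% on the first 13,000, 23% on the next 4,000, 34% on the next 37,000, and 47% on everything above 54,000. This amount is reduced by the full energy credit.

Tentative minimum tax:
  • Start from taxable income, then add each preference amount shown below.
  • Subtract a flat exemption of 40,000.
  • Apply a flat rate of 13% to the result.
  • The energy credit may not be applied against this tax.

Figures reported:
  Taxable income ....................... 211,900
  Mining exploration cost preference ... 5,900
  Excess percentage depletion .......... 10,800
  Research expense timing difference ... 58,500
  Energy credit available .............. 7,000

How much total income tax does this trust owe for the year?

Regular income tax:
  13,000 × 10% = 1,300
  4,000 × 23% = 920
  37,000 × 34% = 12,580
  157,900 × 47% = 74,213
  → 89,013
  Less energy credit 7,000 → 82,013

Tentative minimum tax:
  Adjusted income: 211,900 + 5,900 + 10,800 + 58,500 = 287,100
  Less exemption 40,000 → base 247,100
  247,100 × 13% = 32,123

82,013 > 32,123, so the regular income tax governs.

82,013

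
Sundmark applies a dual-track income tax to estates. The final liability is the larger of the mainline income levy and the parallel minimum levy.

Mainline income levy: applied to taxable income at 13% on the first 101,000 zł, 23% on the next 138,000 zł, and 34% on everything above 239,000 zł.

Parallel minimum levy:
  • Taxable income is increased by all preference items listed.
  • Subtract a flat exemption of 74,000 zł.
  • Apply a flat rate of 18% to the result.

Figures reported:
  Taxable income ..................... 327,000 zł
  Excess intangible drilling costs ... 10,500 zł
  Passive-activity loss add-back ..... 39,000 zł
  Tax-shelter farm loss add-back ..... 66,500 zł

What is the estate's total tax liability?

74,790 zł

Parallel minimum levy:
  Adjusted income: 327,000 zł + 10,500 zł + 39,000 zł + 66,500 zł = 443,000 zł
  Less exemption 74,000 zł → base 369,000 zł
  369,000 zł × 18% = 66,420 zł

Mainline income levy:
  101,000 zł × 13% = 13,130 zł
  138,000 zł × 23% = 31,740 zł
  88,000 zł × 34% = 29,920 zł
  → 74,790 zł

74,790 zł > 66,420 zł, so the mainline income levy governs.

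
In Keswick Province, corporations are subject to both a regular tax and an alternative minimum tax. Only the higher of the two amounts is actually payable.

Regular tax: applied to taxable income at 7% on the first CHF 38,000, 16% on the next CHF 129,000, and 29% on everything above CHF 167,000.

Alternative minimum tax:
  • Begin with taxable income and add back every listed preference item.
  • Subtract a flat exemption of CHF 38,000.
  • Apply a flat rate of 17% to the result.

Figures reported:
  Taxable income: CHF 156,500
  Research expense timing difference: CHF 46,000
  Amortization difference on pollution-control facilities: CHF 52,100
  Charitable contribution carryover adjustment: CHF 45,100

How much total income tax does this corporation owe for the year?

Alternative minimum tax:
  Adjusted income: CHF 156,500 + CHF 46,000 + CHF 52,100 + CHF 45,100 = CHF 299,700
  Less exemption CHF 38,000 → base CHF 261,700
  CHF 261,700 × 17% = CHF 44,489

Regular tax:
  CHF 38,000 × 7% = CHF 2,660
  CHF 118,500 × 16% = CHF 18,960
  → CHF 21,620

CHF 44,489 > CHF 21,620, so the alternative minimum tax is the binding amount.

CHF 44,489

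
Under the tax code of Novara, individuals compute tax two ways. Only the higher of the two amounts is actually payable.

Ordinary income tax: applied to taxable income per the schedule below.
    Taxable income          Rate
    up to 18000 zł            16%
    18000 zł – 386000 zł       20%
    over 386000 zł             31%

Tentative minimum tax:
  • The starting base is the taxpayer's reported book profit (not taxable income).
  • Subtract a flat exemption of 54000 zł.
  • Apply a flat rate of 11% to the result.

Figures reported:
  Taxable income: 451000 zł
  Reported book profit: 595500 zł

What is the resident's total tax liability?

Tentative minimum tax:
  Base (reported book profit): 595500 zł
  Less exemption 54000 zł → base 541500 zł
  541500 zł × 11% = 59565 zł

Ordinary income tax:
  18000 zł × 16% = 2880 zł
  368000 zł × 20% = 73600 zł
  65000 zł × 31% = 20150 zł
  → 96630 zł

96630 zł > 59565 zł, so the ordinary income tax governs.

96630 zł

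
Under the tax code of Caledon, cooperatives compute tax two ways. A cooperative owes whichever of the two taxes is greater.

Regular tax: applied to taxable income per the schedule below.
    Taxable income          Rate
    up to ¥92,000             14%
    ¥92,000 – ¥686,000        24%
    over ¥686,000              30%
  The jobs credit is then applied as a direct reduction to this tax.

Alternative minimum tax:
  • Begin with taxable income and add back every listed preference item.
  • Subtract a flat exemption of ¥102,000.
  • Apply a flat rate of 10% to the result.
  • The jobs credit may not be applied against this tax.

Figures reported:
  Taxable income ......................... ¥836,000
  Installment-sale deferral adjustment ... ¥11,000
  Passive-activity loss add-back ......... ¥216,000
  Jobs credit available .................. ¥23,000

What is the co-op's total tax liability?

Alternative minimum tax:
  Adjusted income: ¥836,000 + ¥11,000 + ¥216,000 = ¥1,063,000
  Less exemption ¥102,000 → base ¥961,000
  ¥961,000 × 10% = ¥96,100

Regular tax:
  ¥92,000 × 14% = ¥12,880
  ¥594,000 × 24% = ¥142,560
  ¥150,000 × 30% = ¥45,000
  → ¥200,440
  Less jobs credit ¥23,000 → ¥177,440

¥177,440 > ¥96,100, so the regular tax governs.

¥177,440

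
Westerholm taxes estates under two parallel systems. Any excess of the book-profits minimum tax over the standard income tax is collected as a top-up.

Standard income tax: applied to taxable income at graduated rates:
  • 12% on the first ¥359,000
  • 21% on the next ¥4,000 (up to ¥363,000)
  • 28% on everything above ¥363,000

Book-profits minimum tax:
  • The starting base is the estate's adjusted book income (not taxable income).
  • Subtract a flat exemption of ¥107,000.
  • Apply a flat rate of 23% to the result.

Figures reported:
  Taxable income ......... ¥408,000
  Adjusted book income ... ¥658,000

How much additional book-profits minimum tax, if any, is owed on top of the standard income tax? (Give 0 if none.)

¥70,210

Book-profits minimum tax:
  Base (adjusted book income): ¥658,000
  Less exemption ¥107,000 → base ¥551,000
  ¥551,000 × 23% = ¥126,730

Standard income tax:
  ¥359,000 × 12% = ¥43,080
  ¥4,000 × 21% = ¥840
  ¥45,000 × 28% = ¥12,600
  → ¥56,520

Excess of book-profits minimum tax over standard income tax: ¥126,730 − ¥56,520 = ¥70,210.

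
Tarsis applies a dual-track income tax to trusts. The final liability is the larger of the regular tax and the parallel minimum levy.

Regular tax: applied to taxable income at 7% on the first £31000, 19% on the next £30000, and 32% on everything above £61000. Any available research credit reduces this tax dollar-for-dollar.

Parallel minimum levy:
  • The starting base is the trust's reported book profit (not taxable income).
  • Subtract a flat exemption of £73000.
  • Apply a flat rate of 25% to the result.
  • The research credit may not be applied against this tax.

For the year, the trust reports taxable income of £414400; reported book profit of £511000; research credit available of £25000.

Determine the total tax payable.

£109500

Parallel minimum levy:
  Base (reported book profit): £511000
  Less exemption £73000 → base £438000
  £438000 × 25% = £109500

Regular tax:
  £31000 × 7% = £2170
  £30000 × 19% = £5700
  £353400 × 32% = £113088
  → £120958
  Less research credit £25000 → £95958

£109500 > £95958, so the parallel minimum levy is the binding amount.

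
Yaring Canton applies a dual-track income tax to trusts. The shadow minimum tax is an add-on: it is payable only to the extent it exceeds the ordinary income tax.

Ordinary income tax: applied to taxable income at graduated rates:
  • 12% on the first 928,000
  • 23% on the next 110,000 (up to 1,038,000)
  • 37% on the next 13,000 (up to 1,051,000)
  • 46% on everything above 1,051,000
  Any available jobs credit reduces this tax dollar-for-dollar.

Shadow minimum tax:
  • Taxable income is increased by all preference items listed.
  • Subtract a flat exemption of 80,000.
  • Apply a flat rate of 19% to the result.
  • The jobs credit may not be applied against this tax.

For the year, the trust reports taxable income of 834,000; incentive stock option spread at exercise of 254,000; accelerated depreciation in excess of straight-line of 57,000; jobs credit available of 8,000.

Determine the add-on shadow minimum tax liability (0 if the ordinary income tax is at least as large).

Shadow minimum tax:
  Adjusted income: 834,000 + 254,000 + 57,000 = 1,145,000
  Less exemption 80,000 → base 1,065,000
  1,065,000 × 19% = 202,350

Ordinary income tax:
  834,000 × 12% = 100,080
  Less jobs credit 8,000 → 92,080

Excess of shadow minimum tax over ordinary income tax: 202,350 − 92,080 = 110,270.

110,270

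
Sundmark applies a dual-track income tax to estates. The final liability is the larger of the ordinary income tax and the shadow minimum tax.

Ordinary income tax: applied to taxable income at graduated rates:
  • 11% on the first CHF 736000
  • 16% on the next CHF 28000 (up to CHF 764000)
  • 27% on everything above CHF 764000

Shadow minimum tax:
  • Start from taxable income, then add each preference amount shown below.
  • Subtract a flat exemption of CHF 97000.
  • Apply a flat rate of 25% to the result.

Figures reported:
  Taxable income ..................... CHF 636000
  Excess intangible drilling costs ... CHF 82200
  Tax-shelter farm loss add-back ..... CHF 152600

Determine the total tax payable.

Ordinary income tax:
  CHF 636000 × 11% = CHF 69960

Shadow minimum tax:
  Adjusted income: CHF 636000 + CHF 82200 + CHF 152600 = CHF 870800
  Less exemption CHF 97000 → base CHF 773800
  CHF 773800 × 25% = CHF 193450

CHF 193450 > CHF 69960, so the shadow minimum tax is the binding amount.

CHF 193450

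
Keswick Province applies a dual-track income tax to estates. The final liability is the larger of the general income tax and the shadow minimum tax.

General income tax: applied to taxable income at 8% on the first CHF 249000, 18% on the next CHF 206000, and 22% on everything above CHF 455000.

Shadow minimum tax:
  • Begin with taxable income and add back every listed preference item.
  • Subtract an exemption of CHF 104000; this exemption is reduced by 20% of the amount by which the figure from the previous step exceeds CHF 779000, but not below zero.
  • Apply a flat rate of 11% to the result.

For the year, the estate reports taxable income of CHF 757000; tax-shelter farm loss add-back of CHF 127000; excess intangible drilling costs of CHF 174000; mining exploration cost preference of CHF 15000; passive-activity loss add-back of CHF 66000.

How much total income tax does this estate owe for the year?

CHF 123440

Shadow minimum tax:
  Adjusted income: CHF 757000 + CHF 127000 + CHF 174000 + CHF 15000 + CHF 66000 = CHF 1139000
  Exemption: CHF 104000 − 20% × (CHF 1139000 − CHF 779000) = CHF 104000 − CHF 72000 = CHF 32000
  Base: CHF 1139000 − CHF 32000 = CHF 1107000
  CHF 1107000 × 11% = CHF 121770

General income tax:
  CHF 249000 × 8% = CHF 19920
  CHF 206000 × 18% = CHF 37080
  CHF 302000 × 22% = CHF 66440
  → CHF 123440

CHF 123440 > CHF 121770, so the general income tax governs.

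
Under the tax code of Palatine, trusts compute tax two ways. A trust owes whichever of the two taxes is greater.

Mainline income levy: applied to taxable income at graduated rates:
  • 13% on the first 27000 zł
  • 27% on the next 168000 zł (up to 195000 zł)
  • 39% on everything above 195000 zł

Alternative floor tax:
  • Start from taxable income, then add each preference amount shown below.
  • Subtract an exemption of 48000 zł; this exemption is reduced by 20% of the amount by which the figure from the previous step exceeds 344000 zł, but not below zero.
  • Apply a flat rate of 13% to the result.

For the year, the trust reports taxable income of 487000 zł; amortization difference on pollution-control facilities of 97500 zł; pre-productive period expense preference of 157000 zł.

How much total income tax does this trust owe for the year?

Alternative floor tax:
  Adjusted income: 487000 zł + 97500 zł + 157000 zł = 741500 zł
  Exemption: 20% × (741500 zł − 344000 zł) = 79500 zł ≥ 48000 zł, so the exemption is fully phased out
  Base: 741500 zł − 0 zł = 741500 zł
  741500 zł × 13% = 96395 zł

Mainline income levy:
  27000 zł × 13% = 3510 zł
  168000 zł × 27% = 45360 zł
  292000 zł × 39% = 113880 zł
  → 162750 zł

162750 zł > 96395 zł, so the mainline income levy governs.

162750 zł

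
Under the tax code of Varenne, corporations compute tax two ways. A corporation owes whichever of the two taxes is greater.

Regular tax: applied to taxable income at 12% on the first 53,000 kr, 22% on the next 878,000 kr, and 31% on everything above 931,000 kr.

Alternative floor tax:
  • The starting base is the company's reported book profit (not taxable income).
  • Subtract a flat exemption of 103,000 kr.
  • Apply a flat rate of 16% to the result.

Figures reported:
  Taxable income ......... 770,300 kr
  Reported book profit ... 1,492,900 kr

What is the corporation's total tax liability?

Alternative floor tax:
  Base (reported book profit): 1,492,900 kr
  Less exemption 103,000 kr → base 1,389,900 kr
  1,389,900 kr × 16% = 222,384 kr

Regular tax:
  53,000 kr × 12% = 6,360 kr
  717,300 kr × 22% = 157,806 kr
  → 164,166 kr

222,384 kr > 164,166 kr, so the alternative floor tax is the binding amount.

222,384 kr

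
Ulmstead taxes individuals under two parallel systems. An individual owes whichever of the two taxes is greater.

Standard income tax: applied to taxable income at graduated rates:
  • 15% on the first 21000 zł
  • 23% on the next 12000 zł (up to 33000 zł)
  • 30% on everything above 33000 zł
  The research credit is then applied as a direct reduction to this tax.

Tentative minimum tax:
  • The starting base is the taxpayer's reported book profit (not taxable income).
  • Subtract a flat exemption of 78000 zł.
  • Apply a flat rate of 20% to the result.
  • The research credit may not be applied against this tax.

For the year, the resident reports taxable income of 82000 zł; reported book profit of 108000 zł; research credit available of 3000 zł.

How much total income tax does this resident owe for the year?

Standard income tax:
  21000 zł × 15% = 3150 zł
  12000 zł × 23% = 2760 zł
  49000 zł × 30% = 14700 zł
  → 20610 zł
  Less research credit 3000 zł → 17610 zł

Tentative minimum tax:
  Base (reported book profit): 108000 zł
  Less exemption 78000 zł → base 30000 zł
  30000 zł × 20% = 6000 zł

17610 zł > 6000 zł, so the standard income tax governs.

17610 zł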